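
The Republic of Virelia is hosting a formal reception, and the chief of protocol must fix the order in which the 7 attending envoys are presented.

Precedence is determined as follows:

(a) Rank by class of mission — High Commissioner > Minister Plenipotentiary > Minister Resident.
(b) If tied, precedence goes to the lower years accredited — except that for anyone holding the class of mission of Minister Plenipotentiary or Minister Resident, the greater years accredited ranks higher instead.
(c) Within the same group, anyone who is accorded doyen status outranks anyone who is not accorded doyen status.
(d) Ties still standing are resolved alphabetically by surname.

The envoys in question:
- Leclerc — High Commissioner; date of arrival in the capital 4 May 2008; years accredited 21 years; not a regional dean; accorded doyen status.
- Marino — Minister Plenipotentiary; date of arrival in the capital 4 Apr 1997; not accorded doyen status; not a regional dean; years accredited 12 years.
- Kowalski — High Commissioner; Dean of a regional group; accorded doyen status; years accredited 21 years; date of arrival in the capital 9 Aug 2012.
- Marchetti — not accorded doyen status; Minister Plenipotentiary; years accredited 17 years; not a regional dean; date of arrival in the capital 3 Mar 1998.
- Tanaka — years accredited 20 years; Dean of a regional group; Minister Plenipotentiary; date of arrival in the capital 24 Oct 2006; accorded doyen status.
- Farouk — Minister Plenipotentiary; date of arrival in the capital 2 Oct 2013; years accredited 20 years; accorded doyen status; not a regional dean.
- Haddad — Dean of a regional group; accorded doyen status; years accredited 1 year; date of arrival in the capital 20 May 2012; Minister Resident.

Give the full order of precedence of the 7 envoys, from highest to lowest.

Kowalski, Leclerc, Farouk, Tanaka, Marchetti, Marino, Haddad

By class of mission: Kowalski and Leclerc (High Commissioner); then Farouk, Tanaka, Marchetti and Marino (Minister Plenipotentiary); then Haddad (Minister Resident).
Kowalski and Leclerc both have years accredited 21 years, so the next rule applies.
Kowalski and Leclerc are each accorded doyen status, so the next rule applies.
Among Kowalski and Leclerc, alphabetically by surname: Kowalski before Leclerc.
Among Farouk, Tanaka, Marchetti and Marino, by years accredited (higher first) (reversed rule for this group): Farouk and Tanaka (20 years) before Marchetti (17 years) before Marino (12 years).
Farouk and Tanaka are each accorded doyen status, so the next rule applies.
Among Farouk and Tanaka, alphabetically by surname: Farouk before Tanaka.
Full order: Kowalski, Leclerc, Farouk, Tanaka, Marchetti, Marino, Haddad.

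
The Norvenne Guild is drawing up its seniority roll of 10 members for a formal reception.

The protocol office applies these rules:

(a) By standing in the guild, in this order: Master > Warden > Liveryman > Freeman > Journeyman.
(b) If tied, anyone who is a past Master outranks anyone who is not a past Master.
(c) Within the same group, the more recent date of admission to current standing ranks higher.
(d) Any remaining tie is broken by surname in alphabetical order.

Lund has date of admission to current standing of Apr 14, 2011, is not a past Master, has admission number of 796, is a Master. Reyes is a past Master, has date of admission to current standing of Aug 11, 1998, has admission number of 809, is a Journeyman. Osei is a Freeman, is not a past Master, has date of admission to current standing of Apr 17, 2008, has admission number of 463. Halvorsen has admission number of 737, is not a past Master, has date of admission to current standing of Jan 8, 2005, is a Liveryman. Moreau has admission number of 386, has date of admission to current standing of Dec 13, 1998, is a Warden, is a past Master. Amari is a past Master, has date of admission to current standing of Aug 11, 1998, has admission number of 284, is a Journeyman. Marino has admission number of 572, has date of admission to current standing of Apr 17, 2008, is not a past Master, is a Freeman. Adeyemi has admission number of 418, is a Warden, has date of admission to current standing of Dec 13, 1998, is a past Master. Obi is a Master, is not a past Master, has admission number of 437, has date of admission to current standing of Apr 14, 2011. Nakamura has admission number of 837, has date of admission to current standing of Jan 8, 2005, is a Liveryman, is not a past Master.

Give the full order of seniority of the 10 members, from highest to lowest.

Lund, Obi, Adeyemi, Moreau, Halvorsen, Nakamura, Marino, Osei, Amari, Reyes

By standing in the guild: Lund and Obi (Master); then Adeyemi and Moreau (Warden); then Halvorsen and Nakamura (Liveryman); then Marino and Osei (Freeman); then Amari and Reyes (Journeyman).
Lund and Obi are each not a past Master, so the next rule applies.
Lund and Obi both have date of admission to current standing Apr 14, 2011, so the next rule applies.
Among Lund and Obi, alphabetically by surname: Lund before Obi.
Adeyemi and Moreau are each a past Master, so the next rule applies.
Adeyemi and Moreau both have date of admission to current standing Dec 13, 1998, so the next rule applies.
Among Adeyemi and Moreau, alphabetically by surname: Adeyemi before Moreau.
Halvorsen and Nakamura are each not a past Master, so the next rule applies.
Halvorsen and Nakamura both have date of admission to current standing Jan 8, 2005, so the next rule applies.
Among Halvorsen and Nakamura, alphabetically by surname: Halvorsen before Nakamura.
Marino and Osei are each not a past Master, so the next rule applies.
Marino and Osei both have date of admission to current standing Apr 17, 2008, so the next rule applies.
Among Marino and Osei, alphabetically by surname: Marino before Osei.
Amari and Reyes are each a past Master, so the next rule applies.
Amari and Reyes both have date of admission to current standing Aug 11, 1998, so the next rule applies.
Among Amari and Reyes, alphabetically by surname: Amari before Reyes.
Full order: Lund, Obi, Adeyemi, Moreau, Halvorsen, Nakamura, Marino, Osei, Amari, Reyes.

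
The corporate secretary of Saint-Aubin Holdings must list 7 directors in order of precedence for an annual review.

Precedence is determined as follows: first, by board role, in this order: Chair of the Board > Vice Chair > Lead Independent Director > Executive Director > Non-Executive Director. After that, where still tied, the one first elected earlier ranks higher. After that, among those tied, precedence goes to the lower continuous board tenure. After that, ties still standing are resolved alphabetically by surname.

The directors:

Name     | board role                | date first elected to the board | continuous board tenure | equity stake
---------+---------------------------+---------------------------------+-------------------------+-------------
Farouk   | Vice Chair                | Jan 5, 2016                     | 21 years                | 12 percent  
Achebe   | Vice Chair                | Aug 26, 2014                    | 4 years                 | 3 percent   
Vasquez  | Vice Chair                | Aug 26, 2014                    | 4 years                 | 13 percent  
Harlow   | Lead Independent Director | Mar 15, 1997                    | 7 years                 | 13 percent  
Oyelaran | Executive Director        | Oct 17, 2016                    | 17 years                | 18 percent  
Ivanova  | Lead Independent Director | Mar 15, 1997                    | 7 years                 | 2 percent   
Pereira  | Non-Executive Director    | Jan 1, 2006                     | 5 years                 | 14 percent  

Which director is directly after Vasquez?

By board role: Achebe, Vasquez and Farouk (Vice Chair); then Harlow and Ivanova (Lead Independent Director); then Oyelaran (Executive Director); then Pereira (Non-Executive Director).
Among Achebe, Vasquez and Farouk, by date first elected to the board (earlier first): Achebe and Vasquez (Aug 26, 2014) before Farouk (Jan 5, 2016).
Achebe and Vasquez both have continuous board tenure 4 years, so the next rule applies.
Among Achebe and Vasquez, alphabetically by surname: Achebe before Vasquez.
Harlow and Ivanova both have date first elected to the board Mar 15, 1997, so the next rule applies.
Harlow and Ivanova both have continuous board tenure 7 years, so the next rule applies.
Among Harlow and Ivanova, alphabetically by surname: Harlow before Ivanova.
Order: Achebe, Vasquez, Farouk, Harlow, Ivanova, Oyelaran, Pereira.

Farouk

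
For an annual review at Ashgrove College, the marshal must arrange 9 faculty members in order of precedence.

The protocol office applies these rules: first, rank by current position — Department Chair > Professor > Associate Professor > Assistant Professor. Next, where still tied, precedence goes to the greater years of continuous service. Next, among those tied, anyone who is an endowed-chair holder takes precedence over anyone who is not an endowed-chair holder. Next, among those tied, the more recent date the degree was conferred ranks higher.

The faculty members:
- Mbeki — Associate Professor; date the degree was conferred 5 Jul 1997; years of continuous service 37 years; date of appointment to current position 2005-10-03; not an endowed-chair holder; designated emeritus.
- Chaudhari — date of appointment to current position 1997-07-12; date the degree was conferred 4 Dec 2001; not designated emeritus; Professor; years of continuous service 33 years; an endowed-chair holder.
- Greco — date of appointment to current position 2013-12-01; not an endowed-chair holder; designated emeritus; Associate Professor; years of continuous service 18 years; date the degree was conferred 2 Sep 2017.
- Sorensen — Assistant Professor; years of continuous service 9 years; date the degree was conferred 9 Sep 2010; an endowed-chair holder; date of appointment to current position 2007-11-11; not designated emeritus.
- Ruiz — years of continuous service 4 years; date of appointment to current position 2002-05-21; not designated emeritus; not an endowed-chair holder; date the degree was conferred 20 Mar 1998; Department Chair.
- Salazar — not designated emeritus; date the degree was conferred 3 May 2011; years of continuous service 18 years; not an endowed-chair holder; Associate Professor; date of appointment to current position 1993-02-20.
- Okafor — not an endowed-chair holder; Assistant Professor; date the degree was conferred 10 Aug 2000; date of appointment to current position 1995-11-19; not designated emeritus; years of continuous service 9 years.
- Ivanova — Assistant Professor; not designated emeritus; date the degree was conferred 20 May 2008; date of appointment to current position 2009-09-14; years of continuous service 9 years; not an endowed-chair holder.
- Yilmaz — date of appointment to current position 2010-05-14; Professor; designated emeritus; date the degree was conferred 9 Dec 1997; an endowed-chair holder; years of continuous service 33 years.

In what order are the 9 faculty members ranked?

Ruiz, Chaudhari, Yilmaz, Mbeki, Greco, Salazar, Sorensen, Ivanova, Okafor

By current position: Ruiz (Department Chair); then Chaudhari and Yilmaz (Professor); then Mbeki, Greco and Salazar (Associate Professor); then Sorensen, Ivanova and Okafor (Assistant Professor).
Chaudhari and Yilmaz both have years of continuous service 33 years, so the next rule applies.
Chaudhari and Yilmaz are each an endowed-chair holder, so the next rule applies.
Among Chaudhari and Yilmaz, by date the degree was conferred (later first): Chaudhari (4 Dec 2001) before Yilmaz (9 Dec 1997).
Among Mbeki, Greco and Salazar, by years of continuous service (higher first): Mbeki (37 years) before Greco and Salazar (18 years).
Greco and Salazar are each not an endowed-chair holder, so the next rule applies.
Among Greco and Salazar, by date the degree was conferred (later first): Greco (2 Sep 2017) before Salazar (3 May 2011).
Sorensen, Ivanova and Okafor all have years of continuous service 9 years, so the next rule applies.
Among Sorensen, Ivanova and Okafor, an endowed-chair holder before not an endowed-chair holder: Sorensen (an endowed-chair holder) before Ivanova and Okafor (not an endowed-chair holder).
Among Ivanova and Okafor, by date the degree was conferred (later first): Ivanova (20 May 2008) before Okafor (10 Aug 2000).
Full order: Ruiz, Chaudhari, Yilmaz, Mbeki, Greco, Salazar, Sorensen, Ivanova, Okafor.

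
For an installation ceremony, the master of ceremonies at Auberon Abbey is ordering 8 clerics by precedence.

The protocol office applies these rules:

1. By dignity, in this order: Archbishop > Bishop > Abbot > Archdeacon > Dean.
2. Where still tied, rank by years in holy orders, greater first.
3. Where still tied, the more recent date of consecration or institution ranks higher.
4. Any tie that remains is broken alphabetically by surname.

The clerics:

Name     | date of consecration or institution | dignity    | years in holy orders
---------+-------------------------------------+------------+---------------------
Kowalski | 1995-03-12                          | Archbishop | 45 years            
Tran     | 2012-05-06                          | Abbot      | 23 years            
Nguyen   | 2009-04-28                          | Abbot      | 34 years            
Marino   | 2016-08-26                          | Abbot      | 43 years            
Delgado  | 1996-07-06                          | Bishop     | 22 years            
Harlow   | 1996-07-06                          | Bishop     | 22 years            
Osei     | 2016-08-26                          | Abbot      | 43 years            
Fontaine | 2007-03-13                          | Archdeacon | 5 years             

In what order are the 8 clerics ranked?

Kowalski, Delgado, Harlow, Marino, Osei, Nguyen, Tran, Fontaine

By dignity: Kowalski (Archbishop); then Delgado and Harlow (Bishop); then Marino, Osei, Nguyen and Tran (Abbot); then Fontaine (Archdeacon).
Delgado and Harlow both have years in holy orders 22 years, so the next rule applies.
Delgado and Harlow both have date of consecration or institution 1996-07-06, so the next rule applies.
Among Delgado and Harlow, alphabetically by surname: Delgado before Harlow.
Among Marino, Osei, Nguyen and Tran, by years in holy orders (higher first): Marino and Osei (43 years) before Nguyen (34 years) before Tran (23 years).
Marino and Osei both have date of consecration or institution 2016-08-26, so the next rule applies.
Among Marino and Osei, alphabetically by surname: Marino before Osei.
Full order: Kowalski, Delgado, Harlow, Marino, Osei, Nguyen, Tran, Fontaine.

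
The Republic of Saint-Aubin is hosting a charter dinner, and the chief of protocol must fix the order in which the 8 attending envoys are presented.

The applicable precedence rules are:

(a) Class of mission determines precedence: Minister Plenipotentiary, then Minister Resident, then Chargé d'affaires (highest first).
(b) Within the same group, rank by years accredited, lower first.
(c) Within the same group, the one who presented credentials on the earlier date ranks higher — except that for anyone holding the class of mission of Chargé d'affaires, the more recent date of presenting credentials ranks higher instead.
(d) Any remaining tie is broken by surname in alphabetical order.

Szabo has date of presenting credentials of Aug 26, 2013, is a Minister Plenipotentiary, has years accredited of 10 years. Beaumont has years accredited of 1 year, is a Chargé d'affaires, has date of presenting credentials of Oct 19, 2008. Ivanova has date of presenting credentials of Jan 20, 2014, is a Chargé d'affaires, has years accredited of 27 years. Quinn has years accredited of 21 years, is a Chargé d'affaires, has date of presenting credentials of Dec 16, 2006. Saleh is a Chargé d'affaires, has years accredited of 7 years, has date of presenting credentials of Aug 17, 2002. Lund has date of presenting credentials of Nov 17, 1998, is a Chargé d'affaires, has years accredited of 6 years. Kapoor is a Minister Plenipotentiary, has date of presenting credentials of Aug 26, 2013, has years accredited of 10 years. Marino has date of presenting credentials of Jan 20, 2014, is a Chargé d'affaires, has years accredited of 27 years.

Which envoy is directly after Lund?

By class of mission: Kapoor and Szabo (Minister Plenipotentiary); then Beaumont, Lund, Saleh, Quinn, Ivanova and Marino (Chargé d'affaires).
Kapoor and Szabo both have years accredited 10 years, so the next rule applies.
Kapoor and Szabo both have date of presenting credentials Aug 26, 2013, so the next rule applies.
Among Kapoor and Szabo, alphabetically by surname: Kapoor before Szabo.
Among Beaumont, Lund, Saleh, Quinn, Ivanova and Marino, by years accredited (lower first): Beaumont (1 year) before Lund (6 years) before Saleh (7 years) before Quinn (21 years) before Ivanova and Marino (27 years).
Ivanova and Marino both have date of presenting credentials Jan 20, 2014, so the next rule applies.
Among Ivanova and Marino, alphabetically by surname: Ivanova before Marino.
Order: Kapoor, Szabo, Beaumont, Lund, Saleh, Quinn, Ivanova, Marino.

Saleh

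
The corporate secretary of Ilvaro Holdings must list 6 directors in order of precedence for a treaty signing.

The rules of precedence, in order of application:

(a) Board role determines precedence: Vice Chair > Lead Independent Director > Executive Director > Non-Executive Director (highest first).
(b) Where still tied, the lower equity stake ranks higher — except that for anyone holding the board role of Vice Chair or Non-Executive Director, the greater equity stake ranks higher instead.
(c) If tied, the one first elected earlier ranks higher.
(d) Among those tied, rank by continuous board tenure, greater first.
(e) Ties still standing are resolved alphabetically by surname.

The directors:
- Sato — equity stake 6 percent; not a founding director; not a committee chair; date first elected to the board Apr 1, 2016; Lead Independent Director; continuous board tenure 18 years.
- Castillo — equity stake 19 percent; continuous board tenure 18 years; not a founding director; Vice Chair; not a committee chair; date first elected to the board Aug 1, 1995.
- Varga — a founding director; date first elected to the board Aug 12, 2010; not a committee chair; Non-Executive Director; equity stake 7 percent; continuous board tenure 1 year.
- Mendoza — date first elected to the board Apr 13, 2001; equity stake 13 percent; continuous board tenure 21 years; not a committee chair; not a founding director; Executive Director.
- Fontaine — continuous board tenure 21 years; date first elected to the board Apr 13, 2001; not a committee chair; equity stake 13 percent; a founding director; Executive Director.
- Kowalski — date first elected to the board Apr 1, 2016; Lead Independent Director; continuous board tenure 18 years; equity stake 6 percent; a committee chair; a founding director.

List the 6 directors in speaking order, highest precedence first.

By board role: Castillo (Vice Chair); then Kowalski and Sato (Lead Independent Director); then Fontaine and Mendoza (Executive Director); then Varga (Non-Executive Director).
Kowalski and Sato both have equity stake 6 percent, so the next rule applies.
Kowalski and Sato both have date first elected to the board Apr 1, 2016, so the next rule applies.
Kowalski and Sato both have continuous board tenure 18 years, so the next rule applies.
Among Kowalski and Sato, alphabetically by surname: Kowalski before Sato.
Fontaine and Mendoza both have equity stake 13 percent, so the next rule applies.
Fontaine and Mendoza both have date first elected to the board Apr 13, 2001, so the next rule applies.
Fontaine and Mendoza both have continuous board tenure 21 years, so the next rule applies.
Among Fontaine and Mendoza, alphabetically by surname: Fontaine before Mendoza.
Full order: Castillo, Kowalski, Sato, Fontaine, Mendoza, Varga.

Castillo, Kowalski, Sato, Fontaine, Mendoza, Varga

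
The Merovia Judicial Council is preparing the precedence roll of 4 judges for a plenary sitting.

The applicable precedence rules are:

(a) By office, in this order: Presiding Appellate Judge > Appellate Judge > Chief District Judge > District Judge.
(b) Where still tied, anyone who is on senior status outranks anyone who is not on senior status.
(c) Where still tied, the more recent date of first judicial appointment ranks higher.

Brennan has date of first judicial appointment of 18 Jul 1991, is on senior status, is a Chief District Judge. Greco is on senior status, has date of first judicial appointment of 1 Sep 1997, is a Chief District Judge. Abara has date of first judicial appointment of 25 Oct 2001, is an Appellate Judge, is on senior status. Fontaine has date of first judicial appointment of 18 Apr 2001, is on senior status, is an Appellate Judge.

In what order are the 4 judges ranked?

Abara, Fontaine, Greco, Brennan

By office: Abara and Fontaine (Appellate Judge); then Greco and Brennan (Chief District Judge).
Abara and Fontaine are each on senior status, so the next rule applies.
Among Abara and Fontaine, by date of first judicial appointment (later first): Abara (25 Oct 2001) before Fontaine (18 Apr 2001).
Greco and Brennan are each on senior status, so the next rule applies.
Among Greco and Brennan, by date of first judicial appointment (later first): Greco (1 Sep 1997) before Brennan (18 Jul 1991).
Full order: Abara, Fontaine, Greco, Brennan.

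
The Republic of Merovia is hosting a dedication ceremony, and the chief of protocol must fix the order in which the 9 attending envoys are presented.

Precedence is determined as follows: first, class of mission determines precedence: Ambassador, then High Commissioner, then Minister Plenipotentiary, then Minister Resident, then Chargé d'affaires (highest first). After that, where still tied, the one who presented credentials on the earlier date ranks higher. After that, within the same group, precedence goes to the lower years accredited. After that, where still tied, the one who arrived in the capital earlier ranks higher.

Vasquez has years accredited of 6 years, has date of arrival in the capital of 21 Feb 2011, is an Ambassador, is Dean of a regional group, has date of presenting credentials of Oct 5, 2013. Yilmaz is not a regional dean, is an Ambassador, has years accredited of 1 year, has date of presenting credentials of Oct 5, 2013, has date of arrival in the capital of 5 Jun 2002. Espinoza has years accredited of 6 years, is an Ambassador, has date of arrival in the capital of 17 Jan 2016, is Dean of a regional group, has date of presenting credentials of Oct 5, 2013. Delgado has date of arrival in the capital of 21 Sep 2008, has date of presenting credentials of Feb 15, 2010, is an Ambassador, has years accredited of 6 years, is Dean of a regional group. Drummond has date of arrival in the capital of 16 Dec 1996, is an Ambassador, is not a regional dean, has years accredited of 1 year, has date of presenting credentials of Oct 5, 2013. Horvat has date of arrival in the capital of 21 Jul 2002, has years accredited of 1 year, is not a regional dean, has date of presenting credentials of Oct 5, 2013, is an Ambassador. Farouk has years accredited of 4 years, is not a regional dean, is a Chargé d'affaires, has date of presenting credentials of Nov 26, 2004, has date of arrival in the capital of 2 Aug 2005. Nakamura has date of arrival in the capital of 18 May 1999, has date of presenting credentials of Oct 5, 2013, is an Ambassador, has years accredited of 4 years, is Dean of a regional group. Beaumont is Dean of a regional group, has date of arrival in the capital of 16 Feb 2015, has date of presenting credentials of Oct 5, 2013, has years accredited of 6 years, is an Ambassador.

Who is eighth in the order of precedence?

By class of mission: Delgado, Drummond, Yilmaz, Horvat, Nakamura, Vasquez, Beaumont and Espinoza (Ambassador); then Farouk (Chargé d'affaires).
Among Delgado, Drummond, Yilmaz, Horvat, Nakamura, Vasquez, Beaumont and Espinoza, by date of presenting credentials (earlier first): Delgado (Feb 15, 2010) before Drummond, Yilmaz, Horvat, Nakamura, Vasquez, Beaumont and Espinoza (Oct 5, 2013).
Among Drummond, Yilmaz, Horvat, Nakamura, Vasquez, Beaumont and Espinoza, by years accredited (lower first): Drummond, Yilmaz and Horvat (1 year) before Nakamura (4 years) before Vasquez, Beaumont and Espinoza (6 years).
Among Drummond, Yilmaz and Horvat, by date of arrival in the capital (earlier first): Drummond (16 Dec 1996) before Yilmaz (5 Jun 2002) before Horvat (21 Jul 2002).
Among Vasquez, Beaumont and Espinoza, by date of arrival in the capital (earlier first): Vasquez (21 Feb 2011) before Beaumont (16 Feb 2015) before Espinoza (17 Jan 2016).
Order: Delgado, Drummond, Yilmaz, Horvat, Nakamura, Vasquez, Beaumont, Espinoza, Farouk.

Espinoza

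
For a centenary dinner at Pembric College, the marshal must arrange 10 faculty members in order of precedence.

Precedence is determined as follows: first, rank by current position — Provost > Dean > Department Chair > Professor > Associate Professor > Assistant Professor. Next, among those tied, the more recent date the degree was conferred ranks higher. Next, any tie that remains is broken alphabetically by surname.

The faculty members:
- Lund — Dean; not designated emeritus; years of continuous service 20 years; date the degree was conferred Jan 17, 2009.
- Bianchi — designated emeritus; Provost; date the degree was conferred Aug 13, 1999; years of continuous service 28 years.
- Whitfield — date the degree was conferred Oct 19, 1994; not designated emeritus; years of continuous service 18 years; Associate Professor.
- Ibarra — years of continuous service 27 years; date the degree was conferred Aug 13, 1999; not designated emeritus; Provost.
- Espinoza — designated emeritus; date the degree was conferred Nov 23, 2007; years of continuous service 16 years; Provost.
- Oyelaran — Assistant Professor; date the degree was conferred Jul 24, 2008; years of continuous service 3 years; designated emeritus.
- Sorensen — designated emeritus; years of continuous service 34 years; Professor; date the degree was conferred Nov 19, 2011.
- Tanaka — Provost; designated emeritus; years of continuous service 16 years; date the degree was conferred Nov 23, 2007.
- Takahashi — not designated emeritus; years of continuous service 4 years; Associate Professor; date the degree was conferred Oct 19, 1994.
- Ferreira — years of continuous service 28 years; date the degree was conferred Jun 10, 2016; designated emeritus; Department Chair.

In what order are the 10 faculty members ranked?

By current position: Espinoza, Tanaka, Bianchi and Ibarra (Provost); then Lund (Dean); then Ferreira (Department Chair); then Sorensen (Professor); then Takahashi and Whitfield (Associate Professor); then Oyelaran (Assistant Professor).
Among Espinoza, Tanaka, Bianchi and Ibarra, by date the degree was conferred (later first): Espinoza and Tanaka (Nov 23, 2007) before Bianchi and Ibarra (Aug 13, 1999).
Among Espinoza and Tanaka, alphabetically by surname: Espinoza before Tanaka.
Among Bianchi and Ibarra, alphabetically by surname: Bianchi before Ibarra.
Takahashi and Whitfield both have date the degree was conferred Oct 19, 1994, so the next rule applies.
Among Takahashi and Whitfield, alphabetically by surname: Takahashi before Whitfield.
Full order: Espinoza, Tanaka, Bianchi, Ibarra, Lund, Ferreira, Sorensen, Takahashi, Whitfield, Oyelaran.

Espinoza, Tanaka, Bianchi, Ibarra, Lund, Ferreira, Sorensen, Takahashi, Whitfield, Oyelaran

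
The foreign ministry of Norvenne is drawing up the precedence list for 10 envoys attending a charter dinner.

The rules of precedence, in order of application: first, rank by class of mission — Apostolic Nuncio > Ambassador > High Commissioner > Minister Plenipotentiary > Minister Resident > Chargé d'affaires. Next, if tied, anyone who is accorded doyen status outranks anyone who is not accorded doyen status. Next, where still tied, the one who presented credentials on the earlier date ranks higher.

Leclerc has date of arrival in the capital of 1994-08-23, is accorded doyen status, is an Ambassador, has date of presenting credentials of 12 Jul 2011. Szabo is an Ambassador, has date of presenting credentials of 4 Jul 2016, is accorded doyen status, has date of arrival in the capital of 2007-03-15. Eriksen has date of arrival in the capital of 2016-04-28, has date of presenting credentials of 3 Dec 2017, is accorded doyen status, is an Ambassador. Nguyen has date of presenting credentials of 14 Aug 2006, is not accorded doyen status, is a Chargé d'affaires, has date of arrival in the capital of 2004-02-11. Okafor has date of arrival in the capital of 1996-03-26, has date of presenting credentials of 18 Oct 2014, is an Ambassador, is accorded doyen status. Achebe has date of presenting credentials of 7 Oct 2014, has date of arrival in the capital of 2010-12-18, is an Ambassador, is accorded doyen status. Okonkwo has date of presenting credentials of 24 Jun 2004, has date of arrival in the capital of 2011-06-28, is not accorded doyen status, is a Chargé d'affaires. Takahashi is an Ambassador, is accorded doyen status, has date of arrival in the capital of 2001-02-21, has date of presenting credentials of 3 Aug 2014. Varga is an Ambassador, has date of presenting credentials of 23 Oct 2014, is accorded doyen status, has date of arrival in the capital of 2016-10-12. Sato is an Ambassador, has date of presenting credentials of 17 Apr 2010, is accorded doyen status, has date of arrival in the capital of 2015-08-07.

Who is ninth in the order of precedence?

By class of mission: Sato, Leclerc, Takahashi, Achebe, Okafor, Varga, Szabo and Eriksen (Ambassador); then Okonkwo and Nguyen (Chargé d'affaires).
Sato, Leclerc, Takahashi, Achebe, Okafor, Varga, Szabo and Eriksen are each accorded doyen status, so the next rule applies.
Among Sato, Leclerc, Takahashi, Achebe, Okafor, Varga, Szabo and Eriksen, by date of presenting credentials (earlier first): Sato (17 Apr 2010) before Leclerc (12 Jul 2011) before Takahashi (3 Aug 2014) before Achebe (7 Oct 2014) before Okafor (18 Oct 2014) before Varga (23 Oct 2014) before Szabo (4 Jul 2016) before Eriksen (3 Dec 2017).
Okonkwo and Nguyen are each not accorded doyen status, so the next rule applies.
Among Okonkwo and Nguyen, by date of presenting credentials (earlier first): Okonkwo (24 Jun 2004) before Nguyen (14 Aug 2006).
Order: Sato, Leclerc, Takahashi, Achebe, Okafor, Varga, Szabo, Eriksen, Okonkwo, Nguyen.

Okonkwo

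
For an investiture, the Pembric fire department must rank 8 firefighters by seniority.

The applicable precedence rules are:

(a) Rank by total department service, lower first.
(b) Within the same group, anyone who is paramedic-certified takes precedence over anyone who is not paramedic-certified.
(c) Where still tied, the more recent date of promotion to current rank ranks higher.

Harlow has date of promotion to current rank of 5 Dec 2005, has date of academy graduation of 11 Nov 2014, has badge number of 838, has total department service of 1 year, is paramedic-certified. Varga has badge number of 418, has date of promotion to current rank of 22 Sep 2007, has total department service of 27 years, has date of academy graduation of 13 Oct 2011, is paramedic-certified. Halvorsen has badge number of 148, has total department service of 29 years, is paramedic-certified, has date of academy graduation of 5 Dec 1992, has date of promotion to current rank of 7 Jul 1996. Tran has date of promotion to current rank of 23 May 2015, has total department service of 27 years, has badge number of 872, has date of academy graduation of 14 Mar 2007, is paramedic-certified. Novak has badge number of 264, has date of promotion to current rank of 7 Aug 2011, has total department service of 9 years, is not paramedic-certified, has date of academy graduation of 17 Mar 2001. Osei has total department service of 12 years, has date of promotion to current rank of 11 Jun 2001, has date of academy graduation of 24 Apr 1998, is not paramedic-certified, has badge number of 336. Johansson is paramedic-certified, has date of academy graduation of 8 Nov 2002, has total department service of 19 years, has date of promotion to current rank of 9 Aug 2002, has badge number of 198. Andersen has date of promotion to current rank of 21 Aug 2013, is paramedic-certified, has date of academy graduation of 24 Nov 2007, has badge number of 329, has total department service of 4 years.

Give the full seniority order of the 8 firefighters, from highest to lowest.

Harlow, Andersen, Novak, Osei, Johansson, Tran, Varga, Halvorsen

By total department service (lower first): Harlow (1 year); then Andersen (4 years); then Novak (9 years); then Osei (12 years); then Johansson (19 years); then Tran and Varga (both 27 years); then Halvorsen (29 years).
Tran and Varga are each paramedic-certified, so the next rule applies.
Among Tran and Varga, by date of promotion to current rank (later first): Tran (23 May 2015) before Varga (22 Sep 2007).
Full order: Harlow, Andersen, Novak, Osei, Johansson, Tran, Varga, Halvorsen.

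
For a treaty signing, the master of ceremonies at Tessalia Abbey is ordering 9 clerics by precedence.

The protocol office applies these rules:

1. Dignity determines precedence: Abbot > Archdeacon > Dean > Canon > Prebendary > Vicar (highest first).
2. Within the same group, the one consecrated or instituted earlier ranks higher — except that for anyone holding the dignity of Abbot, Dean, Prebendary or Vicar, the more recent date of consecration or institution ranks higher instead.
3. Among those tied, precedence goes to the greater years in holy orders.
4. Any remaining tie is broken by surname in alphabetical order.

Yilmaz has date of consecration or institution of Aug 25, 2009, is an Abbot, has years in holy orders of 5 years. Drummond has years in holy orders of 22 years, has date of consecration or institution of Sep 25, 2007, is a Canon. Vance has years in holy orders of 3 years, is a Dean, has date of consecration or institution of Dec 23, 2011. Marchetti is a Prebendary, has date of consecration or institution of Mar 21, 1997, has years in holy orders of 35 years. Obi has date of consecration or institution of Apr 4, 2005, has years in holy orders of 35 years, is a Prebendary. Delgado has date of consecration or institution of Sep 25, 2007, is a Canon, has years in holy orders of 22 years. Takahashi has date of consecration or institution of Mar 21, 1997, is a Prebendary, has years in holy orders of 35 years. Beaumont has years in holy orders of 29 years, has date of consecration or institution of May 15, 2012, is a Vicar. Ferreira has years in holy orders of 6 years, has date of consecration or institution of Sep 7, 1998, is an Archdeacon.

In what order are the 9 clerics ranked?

Yilmaz, Ferreira, Vance, Delgado, Drummond, Obi, Marchetti, Takahashi, Beaumont

By dignity: Yilmaz (Abbot); then Ferreira (Archdeacon); then Vance (Dean); then Delgado and Drummond (Canon); then Obi, Marchetti and Takahashi (Prebendary); then Beaumont (Vicar).
Delgado and Drummond both have date of consecration or institution Sep 25, 2007, so the next rule applies.
Delgado and Drummond both have years in holy orders 22 years, so the next rule applies.
Among Delgado and Drummond, alphabetically by surname: Delgado before Drummond.
Among Obi, Marchetti and Takahashi, by date of consecration or institution (later first) (reversed rule for this group): Obi (Apr 4, 2005) before Marchetti and Takahashi (Mar 21, 1997).
Marchetti and Takahashi both have years in holy orders 35 years, so the next rule applies.
Among Marchetti and Takahashi, alphabetically by surname: Marchetti before Takahashi.
Full order: Yilmaz, Ferreira, Vance, Delgado, Drummond, Obi, Marchetti, Takahashi, Beaumont.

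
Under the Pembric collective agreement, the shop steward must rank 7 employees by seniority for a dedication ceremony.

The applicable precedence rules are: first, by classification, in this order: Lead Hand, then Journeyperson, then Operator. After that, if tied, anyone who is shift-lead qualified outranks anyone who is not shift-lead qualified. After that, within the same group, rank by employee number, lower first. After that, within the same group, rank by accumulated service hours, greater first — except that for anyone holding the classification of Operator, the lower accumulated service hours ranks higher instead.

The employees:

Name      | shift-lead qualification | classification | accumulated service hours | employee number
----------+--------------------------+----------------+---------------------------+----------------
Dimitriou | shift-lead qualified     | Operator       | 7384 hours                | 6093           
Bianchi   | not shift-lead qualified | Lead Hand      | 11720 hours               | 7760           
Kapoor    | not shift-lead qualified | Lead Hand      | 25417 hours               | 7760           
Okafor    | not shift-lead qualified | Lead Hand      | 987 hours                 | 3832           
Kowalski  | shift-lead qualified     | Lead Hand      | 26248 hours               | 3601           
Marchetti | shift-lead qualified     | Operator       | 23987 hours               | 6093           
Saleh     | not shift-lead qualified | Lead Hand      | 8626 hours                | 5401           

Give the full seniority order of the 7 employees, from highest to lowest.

By classification: Kowalski, Okafor, Saleh, Kapoor and Bianchi (Lead Hand); then Dimitriou and Marchetti (Operator).
Among Kowalski, Okafor, Saleh, Kapoor and Bianchi, shift-lead qualified before not shift-lead qualified: Kowalski (shift-lead qualified) before Okafor, Saleh, Kapoor and Bianchi (not shift-lead qualified).
Among Okafor, Saleh, Kapoor and Bianchi, by employee number (lower first): Okafor (3832) before Saleh (5401) before Kapoor and Bianchi (7760).
Among Kapoor and Bianchi, by accumulated service hours (higher first): Kapoor (25417 hours) before Bianchi (11720 hours).
Dimitriou and Marchetti are each shift-lead qualified, so the next rule applies.
Dimitriou and Marchetti both have employee number 6093, so the next rule applies.
Among Dimitriou and Marchetti, by accumulated service hours (lower first) (reversed rule for this group): Dimitriou (7384 hours) before Marchetti (23987 hours).
Full order: Kowalski, Okafor, Saleh, Kapoor, Bianchi, Dimitriou, Marchetti.

Kowalski, Okafor, Saleh, Kapoor, Bianchi, Dimitriou, Marchetti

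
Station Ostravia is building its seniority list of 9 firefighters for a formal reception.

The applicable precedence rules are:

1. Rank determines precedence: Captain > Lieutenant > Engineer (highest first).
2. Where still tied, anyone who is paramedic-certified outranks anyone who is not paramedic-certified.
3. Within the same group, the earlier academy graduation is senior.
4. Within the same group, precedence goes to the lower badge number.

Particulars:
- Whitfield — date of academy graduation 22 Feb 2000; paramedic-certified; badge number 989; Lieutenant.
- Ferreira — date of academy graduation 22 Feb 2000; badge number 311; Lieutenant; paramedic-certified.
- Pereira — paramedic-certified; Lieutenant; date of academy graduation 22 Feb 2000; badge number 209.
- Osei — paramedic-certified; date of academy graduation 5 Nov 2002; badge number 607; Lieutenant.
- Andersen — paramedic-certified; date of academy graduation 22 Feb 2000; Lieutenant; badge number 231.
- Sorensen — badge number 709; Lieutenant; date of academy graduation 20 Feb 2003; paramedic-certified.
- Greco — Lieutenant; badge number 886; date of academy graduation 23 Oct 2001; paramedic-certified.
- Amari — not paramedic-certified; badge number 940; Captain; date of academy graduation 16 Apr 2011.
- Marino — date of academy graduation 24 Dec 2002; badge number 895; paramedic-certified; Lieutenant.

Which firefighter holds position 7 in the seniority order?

By rank: Amari (Captain); then Pereira, Andersen, Ferreira, Whitfield, Greco, Osei, Marino and Sorensen (Lieutenant).
Pereira, Andersen, Ferreira, Whitfield, Greco, Osei, Marino and Sorensen are each paramedic-certified, so the next rule applies.
Among Pereira, Andersen, Ferreira, Whitfield, Greco, Osei, Marino and Sorensen, by date of academy graduation (earlier first): Pereira, Andersen, Ferreira and Whitfield (22 Feb 2000) before Greco (23 Oct 2001) before Osei (5 Nov 2002) before Marino (24 Dec 2002) before Sorensen (20 Feb 2003).
Among Pereira, Andersen, Ferreira and Whitfield, by badge number (lower first): Pereira (209) before Andersen (231) before Ferreira (311) before Whitfield (989).
Order: Amari, Pereira, Andersen, Ferreira, Whitfield, Greco, Osei, Marino, Sorensen.

Osei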